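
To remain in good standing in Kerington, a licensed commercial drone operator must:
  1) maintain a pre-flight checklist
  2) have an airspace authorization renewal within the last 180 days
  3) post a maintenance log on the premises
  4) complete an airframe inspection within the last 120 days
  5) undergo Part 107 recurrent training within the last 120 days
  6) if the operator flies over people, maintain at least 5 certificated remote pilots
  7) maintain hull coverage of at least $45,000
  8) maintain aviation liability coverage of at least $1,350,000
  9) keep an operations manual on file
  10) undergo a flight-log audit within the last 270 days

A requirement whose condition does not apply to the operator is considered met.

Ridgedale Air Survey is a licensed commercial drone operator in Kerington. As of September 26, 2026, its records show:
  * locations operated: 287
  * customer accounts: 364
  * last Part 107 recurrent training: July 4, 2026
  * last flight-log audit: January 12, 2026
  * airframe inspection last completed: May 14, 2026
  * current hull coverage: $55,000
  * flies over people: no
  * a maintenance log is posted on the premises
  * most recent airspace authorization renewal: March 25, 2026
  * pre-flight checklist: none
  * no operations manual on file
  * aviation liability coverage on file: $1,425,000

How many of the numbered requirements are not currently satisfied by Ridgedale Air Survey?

1. pre-flight checklist absent → not met
2. airspace authorization renewal 185 days ago vs limit 180 → not met
3. maintenance log present → met
4. airframe inspection 135 days ago vs limit 120 → not met
5. Part 107 recurrent training 84 days ago vs limit 120 → met
6. condition 'flies over people' does not hold → requirement n/a → met
7. hull coverage $55,000 ≥ $45,000 → met
8. aviation liability coverage $1,425,000 ≥ $1,350,000 → met
9. operations manual absent → not met
10. flight-log audit 257 days ago vs limit 270 → met
Not met: 4 of 10

4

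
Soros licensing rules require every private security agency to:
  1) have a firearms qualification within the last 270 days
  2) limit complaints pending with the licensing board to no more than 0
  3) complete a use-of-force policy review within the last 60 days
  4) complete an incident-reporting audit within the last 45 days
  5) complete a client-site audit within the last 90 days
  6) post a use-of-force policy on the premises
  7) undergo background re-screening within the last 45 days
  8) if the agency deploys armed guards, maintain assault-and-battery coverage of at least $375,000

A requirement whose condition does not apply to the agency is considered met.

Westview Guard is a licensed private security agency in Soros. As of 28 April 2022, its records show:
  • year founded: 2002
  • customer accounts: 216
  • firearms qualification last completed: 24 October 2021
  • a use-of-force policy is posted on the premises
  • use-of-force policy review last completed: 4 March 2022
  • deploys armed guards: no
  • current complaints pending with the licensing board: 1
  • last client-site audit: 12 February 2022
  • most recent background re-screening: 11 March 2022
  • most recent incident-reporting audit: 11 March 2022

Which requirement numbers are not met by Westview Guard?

1. firearms qualification 186 days ago vs limit 270 → met
2. complaints pending with the licensing board 1 > 0 → not met
3. use-of-force policy review 55 days ago vs limit 60 → met
4. incident-reporting audit 48 days ago vs limit 45 → not met
5. client-site audit 75 days ago vs limit 90 → met
6. use-of-force policy present → met
7. background re-screening 48 days ago vs limit 45 → not met
8. condition 'deploys armed guards' does not hold → requirement n/a → met
Not met: 2, 4, 7

2, 4, 7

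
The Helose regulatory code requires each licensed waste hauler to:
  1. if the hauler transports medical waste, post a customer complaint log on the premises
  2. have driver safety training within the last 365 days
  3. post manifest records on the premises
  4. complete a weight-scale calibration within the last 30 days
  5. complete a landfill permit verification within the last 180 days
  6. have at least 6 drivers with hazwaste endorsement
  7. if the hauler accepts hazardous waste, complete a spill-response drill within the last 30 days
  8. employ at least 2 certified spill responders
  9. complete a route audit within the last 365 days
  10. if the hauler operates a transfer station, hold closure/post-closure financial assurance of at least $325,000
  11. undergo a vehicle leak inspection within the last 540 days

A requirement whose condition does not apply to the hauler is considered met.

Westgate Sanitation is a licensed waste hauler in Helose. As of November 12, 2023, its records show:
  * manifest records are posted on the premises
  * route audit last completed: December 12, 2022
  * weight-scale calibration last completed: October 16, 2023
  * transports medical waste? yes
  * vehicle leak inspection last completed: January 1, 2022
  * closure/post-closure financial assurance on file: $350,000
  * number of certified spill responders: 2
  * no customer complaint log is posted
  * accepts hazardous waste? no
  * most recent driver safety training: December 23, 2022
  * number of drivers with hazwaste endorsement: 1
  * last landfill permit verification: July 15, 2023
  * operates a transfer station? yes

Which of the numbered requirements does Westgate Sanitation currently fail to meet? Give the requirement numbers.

1. condition 'transports medical waste' holds; customer complaint log absent → not met
2. driver safety training 324 days ago vs limit 365 → met
3. manifest records present → met
4. weight-scale calibration 27 days ago vs limit 30 → met
5. landfill permit verification 120 days ago vs limit 180 → met
6. drivers with hazwaste endorsement 1 < 6 → not met
7. condition 'accepts hazardous waste' does not hold → requirement n/a → met
8. certified spill responders 2 ≥ 2 → met
9. route audit 335 days ago vs limit 365 → met
10. condition 'operates a transfer station' holds; closure/post-closure financial assurance $350,000 ≥ $325,000 → met
11. vehicle leak inspection 680 days ago vs limit 540 → not met
Not met: 1, 6, 11

1, 6, 11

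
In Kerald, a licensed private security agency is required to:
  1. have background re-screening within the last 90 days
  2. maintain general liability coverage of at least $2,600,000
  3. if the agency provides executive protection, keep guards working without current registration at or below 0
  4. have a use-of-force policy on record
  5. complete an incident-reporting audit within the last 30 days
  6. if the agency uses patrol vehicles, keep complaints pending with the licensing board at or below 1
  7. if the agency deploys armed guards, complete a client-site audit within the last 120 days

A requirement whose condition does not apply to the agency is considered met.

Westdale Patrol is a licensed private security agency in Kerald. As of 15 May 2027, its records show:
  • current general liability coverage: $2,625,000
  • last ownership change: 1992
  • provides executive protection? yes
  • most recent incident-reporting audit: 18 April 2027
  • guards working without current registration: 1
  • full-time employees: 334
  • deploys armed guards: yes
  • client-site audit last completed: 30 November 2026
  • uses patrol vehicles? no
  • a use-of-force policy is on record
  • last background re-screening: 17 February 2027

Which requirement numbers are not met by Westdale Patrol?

1. background re-screening 87 days ago vs limit 90 → met
2. general liability coverage $2,625,000 ≥ $2,600,000 → met
3. condition 'provides executive protection' holds; guards working without current registration 1 > 0 → not met
4. use-of-force policy present → met
5. incident-reporting audit 27 days ago vs limit 30 → met
6. condition 'uses patrol vehicles' does not hold → requirement n/a → met
7. condition 'deploys armed guards' holds; client-site audit 166 days ago vs limit 120 → not met
Not met: 3, 7

3, 7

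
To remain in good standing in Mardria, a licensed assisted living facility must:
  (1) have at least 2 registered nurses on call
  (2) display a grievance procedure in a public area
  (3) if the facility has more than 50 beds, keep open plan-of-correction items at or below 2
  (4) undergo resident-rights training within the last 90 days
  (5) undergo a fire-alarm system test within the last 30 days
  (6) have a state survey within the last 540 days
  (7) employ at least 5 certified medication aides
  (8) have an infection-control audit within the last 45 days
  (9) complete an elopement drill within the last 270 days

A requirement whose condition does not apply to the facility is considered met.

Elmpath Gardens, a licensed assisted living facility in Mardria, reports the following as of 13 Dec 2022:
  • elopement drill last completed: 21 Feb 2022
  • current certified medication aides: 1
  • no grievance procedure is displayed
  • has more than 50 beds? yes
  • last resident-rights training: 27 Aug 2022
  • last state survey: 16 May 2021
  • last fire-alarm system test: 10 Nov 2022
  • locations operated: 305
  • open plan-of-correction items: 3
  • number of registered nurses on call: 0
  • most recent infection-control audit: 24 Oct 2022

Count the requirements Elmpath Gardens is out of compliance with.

1. registered nurses on call 0 < 2 → not met
2. grievance procedure absent → not met
3. condition 'has more than 50 beds' holds; open plan-of-correction items 3 > 2 → not met
4. resident-rights training 108 days ago vs limit 90 → not met
5. fire-alarm system test 33 days ago vs limit 30 → not met
6. state survey 576 days ago vs limit 540 → not met
7. certified medication aides 1 < 5 → not met
8. infection-control audit 50 days ago vs limit 45 → not met
9. elopement drill 295 days ago vs limit 270 → not met
Not met: 9 of 9

9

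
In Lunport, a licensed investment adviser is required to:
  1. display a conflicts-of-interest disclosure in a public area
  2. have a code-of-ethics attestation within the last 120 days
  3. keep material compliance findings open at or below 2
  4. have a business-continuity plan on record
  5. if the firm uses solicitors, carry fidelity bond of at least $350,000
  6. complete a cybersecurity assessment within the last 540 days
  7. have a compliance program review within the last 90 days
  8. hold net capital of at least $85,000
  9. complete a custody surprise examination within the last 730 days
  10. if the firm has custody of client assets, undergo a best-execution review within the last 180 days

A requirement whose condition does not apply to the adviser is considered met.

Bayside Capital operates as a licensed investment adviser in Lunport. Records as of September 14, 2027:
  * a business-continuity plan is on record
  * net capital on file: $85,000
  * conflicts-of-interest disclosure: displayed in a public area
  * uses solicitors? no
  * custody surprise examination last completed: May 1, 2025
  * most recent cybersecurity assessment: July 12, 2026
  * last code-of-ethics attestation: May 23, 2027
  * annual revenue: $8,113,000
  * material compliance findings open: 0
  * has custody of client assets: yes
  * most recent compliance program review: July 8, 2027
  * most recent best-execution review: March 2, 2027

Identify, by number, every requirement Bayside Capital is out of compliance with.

9, 10

1. conflicts-of-interest disclosure present → met
2. code-of-ethics attestation 114 days ago vs limit 120 → met
3. material compliance findings open 0 ≤ 2 → met
4. business-continuity plan present → met
5. condition 'uses solicitors' does not hold → requirement n/a → met
6. cybersecurity assessment 429 days ago vs limit 540 → met
7. compliance program review 68 days ago vs limit 90 → met
8. net capital $85,000 ≥ $85,000 → met
9. custody surprise examination 866 days ago vs limit 730 → not met
10. condition 'has custody of client assets' holds; best-execution review 196 days ago vs limit 180 → not met
Not met: 9, 10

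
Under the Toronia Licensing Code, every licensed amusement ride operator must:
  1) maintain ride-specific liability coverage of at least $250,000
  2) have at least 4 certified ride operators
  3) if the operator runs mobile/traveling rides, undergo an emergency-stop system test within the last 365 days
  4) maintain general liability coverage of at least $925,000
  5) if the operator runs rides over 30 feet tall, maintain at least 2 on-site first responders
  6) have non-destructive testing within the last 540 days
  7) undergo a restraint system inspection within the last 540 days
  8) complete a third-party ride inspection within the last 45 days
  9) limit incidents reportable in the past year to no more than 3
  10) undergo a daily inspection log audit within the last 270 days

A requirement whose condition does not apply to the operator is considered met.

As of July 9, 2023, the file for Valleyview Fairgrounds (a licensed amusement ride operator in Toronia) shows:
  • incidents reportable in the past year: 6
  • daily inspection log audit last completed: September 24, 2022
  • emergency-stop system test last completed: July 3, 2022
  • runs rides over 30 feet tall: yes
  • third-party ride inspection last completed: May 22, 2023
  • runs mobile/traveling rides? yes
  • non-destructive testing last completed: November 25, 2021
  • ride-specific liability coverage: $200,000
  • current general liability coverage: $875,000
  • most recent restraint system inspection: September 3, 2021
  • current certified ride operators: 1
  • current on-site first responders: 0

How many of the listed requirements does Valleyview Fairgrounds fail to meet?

1. ride-specific liability coverage $200,000 < $250,000 → not met
2. certified ride operators 1 < 4 → not met
3. condition 'runs mobile/traveling rides' holds; emergency-stop system test 371 days ago vs limit 365 → not met
4. general liability coverage $875,000 < $925,000 → not met
5. condition 'runs rides over 30 feet tall' holds; on-site first responders 0 < 2 → not met
6. non-destructive testing 591 days ago vs limit 540 → not met
7. restraint system inspection 674 days ago vs limit 540 → not met
8. third-party ride inspection 48 days ago vs limit 45 → not met
9. incidents reportable in the past year 6 > 3 → not met
10. daily inspection log audit 288 days ago vs limit 270 → not met
Not met: 10 of 10

10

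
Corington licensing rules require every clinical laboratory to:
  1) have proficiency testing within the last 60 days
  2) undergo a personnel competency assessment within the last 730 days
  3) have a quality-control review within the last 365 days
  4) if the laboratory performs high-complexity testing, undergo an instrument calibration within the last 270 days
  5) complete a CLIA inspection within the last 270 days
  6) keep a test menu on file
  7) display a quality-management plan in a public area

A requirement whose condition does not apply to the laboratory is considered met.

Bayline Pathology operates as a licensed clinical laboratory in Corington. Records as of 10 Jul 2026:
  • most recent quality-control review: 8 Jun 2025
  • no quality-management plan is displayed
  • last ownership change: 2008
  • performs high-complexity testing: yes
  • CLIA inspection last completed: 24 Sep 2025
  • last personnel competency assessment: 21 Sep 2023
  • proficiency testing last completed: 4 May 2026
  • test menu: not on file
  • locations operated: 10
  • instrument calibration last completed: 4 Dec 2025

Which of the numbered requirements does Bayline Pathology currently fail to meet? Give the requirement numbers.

1. proficiency testing 67 days ago vs limit 60 → not met
2. personnel competency assessment 1023 days ago vs limit 730 → not met
3. quality-control review 397 days ago vs limit 365 → not met
4. condition 'performs high-complexity testing' holds; instrument calibration 218 days ago vs limit 270 → met
5. CLIA inspection 289 days ago vs limit 270 → not met
6. test menu absent → not met
7. quality-management plan absent → not met
Not met: 1, 2, 3, 5, 6, 7

1, 2, 3, 5, 6, 7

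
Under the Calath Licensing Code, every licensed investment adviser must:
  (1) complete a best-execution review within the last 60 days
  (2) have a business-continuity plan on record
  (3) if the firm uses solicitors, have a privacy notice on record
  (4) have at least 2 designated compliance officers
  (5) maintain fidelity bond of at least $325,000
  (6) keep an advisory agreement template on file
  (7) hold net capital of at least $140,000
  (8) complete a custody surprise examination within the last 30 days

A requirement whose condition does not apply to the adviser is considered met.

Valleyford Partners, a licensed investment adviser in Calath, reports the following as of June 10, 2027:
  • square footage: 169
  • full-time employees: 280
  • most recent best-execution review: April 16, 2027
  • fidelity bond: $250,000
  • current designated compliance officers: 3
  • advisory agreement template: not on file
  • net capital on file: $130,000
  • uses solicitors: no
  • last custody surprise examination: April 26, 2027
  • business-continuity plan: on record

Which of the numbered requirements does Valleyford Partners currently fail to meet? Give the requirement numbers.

1. best-execution review 55 days ago vs limit 60 → met
2. business-continuity plan present → met
3. condition 'uses solicitors' does not hold → requirement n/a → met
4. designated compliance officers 3 ≥ 2 → met
5. fidelity bond $250,000 < $325,000 → not met
6. advisory agreement template absent → not met
7. net capital $130,000 < $140,000 → not met
8. custody surprise examination 45 days ago vs limit 30 → not met
Not met: 5, 6, 7, 8

5, 6, 7, 8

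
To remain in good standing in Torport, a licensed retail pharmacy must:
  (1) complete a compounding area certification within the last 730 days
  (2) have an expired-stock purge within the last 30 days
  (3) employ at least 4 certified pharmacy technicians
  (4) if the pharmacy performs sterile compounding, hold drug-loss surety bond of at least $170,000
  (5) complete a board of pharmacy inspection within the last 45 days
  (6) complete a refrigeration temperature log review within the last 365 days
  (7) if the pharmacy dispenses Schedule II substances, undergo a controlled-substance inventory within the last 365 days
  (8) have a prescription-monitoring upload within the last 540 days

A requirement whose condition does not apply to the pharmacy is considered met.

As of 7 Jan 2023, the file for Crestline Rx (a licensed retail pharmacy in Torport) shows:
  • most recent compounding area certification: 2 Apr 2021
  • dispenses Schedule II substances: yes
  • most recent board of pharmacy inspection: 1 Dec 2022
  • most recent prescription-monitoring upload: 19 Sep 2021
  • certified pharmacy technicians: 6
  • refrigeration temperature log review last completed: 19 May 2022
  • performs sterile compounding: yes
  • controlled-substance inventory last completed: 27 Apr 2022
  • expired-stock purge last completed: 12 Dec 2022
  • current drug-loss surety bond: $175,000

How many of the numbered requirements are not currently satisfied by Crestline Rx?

1. compounding area certification 645 days ago vs limit 730 → met
2. expired-stock purge 26 days ago vs limit 30 → met
3. certified pharmacy technicians 6 ≥ 4 → met
4. condition 'performs sterile compounding' holds; drug-loss surety bond $175,000 ≥ $170,000 → met
5. board of pharmacy inspection 37 days ago vs limit 45 → met
6. refrigeration temperature log review 233 days ago vs limit 365 → met
7. condition 'dispenses Schedule II substances' holds; controlled-substance inventory 255 days ago vs limit 365 → met
8. prescription-monitoring upload 475 days ago vs limit 540 → met
Not met: 0 of 8

0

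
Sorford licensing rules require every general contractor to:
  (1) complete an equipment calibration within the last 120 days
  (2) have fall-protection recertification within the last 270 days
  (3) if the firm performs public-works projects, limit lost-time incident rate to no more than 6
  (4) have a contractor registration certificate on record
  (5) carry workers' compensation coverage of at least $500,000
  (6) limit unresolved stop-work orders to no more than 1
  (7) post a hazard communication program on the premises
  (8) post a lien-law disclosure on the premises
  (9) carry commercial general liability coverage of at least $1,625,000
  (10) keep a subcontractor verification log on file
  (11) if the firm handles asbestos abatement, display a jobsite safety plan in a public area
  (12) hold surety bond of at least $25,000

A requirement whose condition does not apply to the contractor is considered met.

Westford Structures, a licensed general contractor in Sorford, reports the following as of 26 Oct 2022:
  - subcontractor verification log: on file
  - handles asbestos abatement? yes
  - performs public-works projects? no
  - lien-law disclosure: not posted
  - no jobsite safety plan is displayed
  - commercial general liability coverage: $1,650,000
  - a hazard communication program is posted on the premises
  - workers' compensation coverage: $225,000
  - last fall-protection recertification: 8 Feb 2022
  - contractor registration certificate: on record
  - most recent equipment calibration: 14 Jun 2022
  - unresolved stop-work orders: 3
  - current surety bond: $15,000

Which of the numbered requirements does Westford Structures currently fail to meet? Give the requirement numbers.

1, 5, 6, 8, 11, 12

1. equipment calibration 134 days ago vs limit 120 → not met
2. fall-protection recertification 260 days ago vs limit 270 → met
3. condition 'performs public-works projects' does not hold → requirement n/a → met
4. contractor registration certificate present → met
5. workers' compensation coverage $225,000 < $500,000 → not met
6. unresolved stop-work orders 3 > 1 → not met
7. hazard communication program present → met
8. lien-law disclosure absent → not met
9. commercial general liability coverage $1,650,000 ≥ $1,625,000 → met
10. subcontractor verification log present → met
11. condition 'handles asbestos abatement' holds; jobsite safety plan absent → not met
12. surety bond $15,000 < $25,000 → not met
Not met: 1, 5, 6, 8, 11, 12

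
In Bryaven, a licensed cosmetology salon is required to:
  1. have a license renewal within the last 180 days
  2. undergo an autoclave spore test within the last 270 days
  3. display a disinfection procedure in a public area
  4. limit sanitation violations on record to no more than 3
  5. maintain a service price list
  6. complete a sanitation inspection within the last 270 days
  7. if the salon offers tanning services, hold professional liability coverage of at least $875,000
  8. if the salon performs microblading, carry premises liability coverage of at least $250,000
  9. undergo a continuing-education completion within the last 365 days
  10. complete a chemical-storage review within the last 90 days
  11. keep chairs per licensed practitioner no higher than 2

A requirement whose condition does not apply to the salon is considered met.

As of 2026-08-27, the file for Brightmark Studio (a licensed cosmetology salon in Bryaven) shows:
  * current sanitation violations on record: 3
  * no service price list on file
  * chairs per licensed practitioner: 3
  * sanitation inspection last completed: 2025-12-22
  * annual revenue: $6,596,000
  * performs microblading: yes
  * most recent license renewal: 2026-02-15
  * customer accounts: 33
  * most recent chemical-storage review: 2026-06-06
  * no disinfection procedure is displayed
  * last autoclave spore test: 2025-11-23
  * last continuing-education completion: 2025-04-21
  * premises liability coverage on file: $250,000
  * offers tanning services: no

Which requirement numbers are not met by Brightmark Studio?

1. license renewal 193 days ago vs limit 180 → not met
2. autoclave spore test 277 days ago vs limit 270 → not met
3. disinfection procedure absent → not met
4. sanitation violations on record 3 ≤ 3 → met
5. service price list absent → not met
6. sanitation inspection 248 days ago vs limit 270 → met
7. condition 'offers tanning services' does not hold → requirement n/a → met
8. condition 'performs microblading' holds; premises liability coverage $250,000 ≥ $250,000 → met
9. continuing-education completion 493 days ago vs limit 365 → not met
10. chemical-storage review 82 days ago vs limit 90 → met
11. chairs per licensed practitioner 3 > 2 → not met
Not met: 1, 2, 3, 5, 9, 11

1, 2, 3, 5, 9, 11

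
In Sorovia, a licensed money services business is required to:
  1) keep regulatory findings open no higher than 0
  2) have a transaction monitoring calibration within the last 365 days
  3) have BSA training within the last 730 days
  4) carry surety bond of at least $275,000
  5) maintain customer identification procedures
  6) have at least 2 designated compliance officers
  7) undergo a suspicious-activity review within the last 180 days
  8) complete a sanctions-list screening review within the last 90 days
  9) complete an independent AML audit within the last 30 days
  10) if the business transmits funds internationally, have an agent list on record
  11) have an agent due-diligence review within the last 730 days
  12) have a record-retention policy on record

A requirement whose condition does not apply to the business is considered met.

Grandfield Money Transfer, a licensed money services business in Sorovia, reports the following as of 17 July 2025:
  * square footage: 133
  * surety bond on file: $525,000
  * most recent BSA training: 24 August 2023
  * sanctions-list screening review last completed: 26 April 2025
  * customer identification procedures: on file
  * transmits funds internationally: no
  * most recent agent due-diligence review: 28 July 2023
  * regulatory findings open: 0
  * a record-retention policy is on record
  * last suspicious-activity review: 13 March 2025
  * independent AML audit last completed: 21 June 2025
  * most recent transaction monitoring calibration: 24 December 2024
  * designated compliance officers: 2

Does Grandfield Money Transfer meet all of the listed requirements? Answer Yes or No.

1. regulatory findings open 0 ≤ 0 → met
2. transaction monitoring calibration 205 days ago vs limit 365 → met
3. BSA training 693 days ago vs limit 730 → met
4. surety bond $525,000 ≥ $275,000 → met
5. customer identification procedures present → met
6. designated compliance officers 2 ≥ 2 → met
7. suspicious-activity review 126 days ago vs limit 180 → met
8. sanctions-list screening review 82 days ago vs limit 90 → met
9. independent AML audit 26 days ago vs limit 30 → met
10. condition 'transmits funds internationally' does not hold → requirement n/a → met
11. agent due-diligence review 720 days ago vs limit 730 → met
12. record-retention policy present → met
All met.

Yes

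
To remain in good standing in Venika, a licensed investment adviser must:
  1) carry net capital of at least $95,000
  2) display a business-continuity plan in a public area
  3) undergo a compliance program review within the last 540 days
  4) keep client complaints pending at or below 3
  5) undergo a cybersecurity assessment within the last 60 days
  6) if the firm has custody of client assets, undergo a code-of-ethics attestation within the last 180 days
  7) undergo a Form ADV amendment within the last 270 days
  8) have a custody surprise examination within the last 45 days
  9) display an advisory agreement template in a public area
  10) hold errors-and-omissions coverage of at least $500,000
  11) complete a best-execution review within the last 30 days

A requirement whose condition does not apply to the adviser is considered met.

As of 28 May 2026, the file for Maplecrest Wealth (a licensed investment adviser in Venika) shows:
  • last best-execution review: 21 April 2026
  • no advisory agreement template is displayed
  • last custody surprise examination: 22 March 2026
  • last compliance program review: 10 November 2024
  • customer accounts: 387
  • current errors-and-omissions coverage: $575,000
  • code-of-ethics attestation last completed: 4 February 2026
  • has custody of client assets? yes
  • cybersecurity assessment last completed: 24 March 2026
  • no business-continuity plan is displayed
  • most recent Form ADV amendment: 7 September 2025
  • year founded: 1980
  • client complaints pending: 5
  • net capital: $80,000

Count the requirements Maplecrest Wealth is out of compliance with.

8

1. net capital $80,000 < $95,000 → not met
2. business-continuity plan absent → not met
3. compliance program review 564 days ago vs limit 540 → not met
4. client complaints pending 5 > 3 → not met
5. cybersecurity assessment 65 days ago vs limit 60 → not met
6. condition 'has custody of client assets' holds; code-of-ethics attestation 113 days ago vs limit 180 → met
7. Form ADV amendment 263 days ago vs limit 270 → met
8. custody surprise examination 67 days ago vs limit 45 → not met
9. advisory agreement template absent → not met
10. errors-and-omissions coverage $575,000 ≥ $500,000 → met
11. best-execution review 37 days ago vs limit 30 → not met
Not met: 8 of 11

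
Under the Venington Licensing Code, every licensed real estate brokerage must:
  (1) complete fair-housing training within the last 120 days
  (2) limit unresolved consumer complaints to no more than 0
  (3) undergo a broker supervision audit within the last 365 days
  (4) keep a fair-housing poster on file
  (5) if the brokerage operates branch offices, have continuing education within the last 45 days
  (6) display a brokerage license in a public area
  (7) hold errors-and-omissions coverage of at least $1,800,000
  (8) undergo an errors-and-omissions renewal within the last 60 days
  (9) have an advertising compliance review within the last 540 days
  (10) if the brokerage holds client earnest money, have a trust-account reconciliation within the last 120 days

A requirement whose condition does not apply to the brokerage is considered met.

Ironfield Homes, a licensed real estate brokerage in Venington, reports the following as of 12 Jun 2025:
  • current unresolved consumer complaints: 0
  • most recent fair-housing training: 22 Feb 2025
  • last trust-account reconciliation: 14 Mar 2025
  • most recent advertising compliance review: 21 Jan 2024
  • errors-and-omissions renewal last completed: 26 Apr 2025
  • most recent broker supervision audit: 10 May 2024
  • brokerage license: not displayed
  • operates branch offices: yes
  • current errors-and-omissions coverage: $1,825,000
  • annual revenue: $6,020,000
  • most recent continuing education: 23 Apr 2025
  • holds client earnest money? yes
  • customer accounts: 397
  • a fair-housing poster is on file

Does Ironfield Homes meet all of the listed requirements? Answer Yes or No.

No

1. fair-housing training 110 days ago vs limit 120 → met
2. unresolved consumer complaints 0 ≤ 0 → met
3. broker supervision audit 398 days ago vs limit 365 → not met
4. fair-housing poster present → met
5. condition 'operates branch offices' holds; continuing education 50 days ago vs limit 45 → not met
6. brokerage license absent → not met
7. errors-and-omissions coverage $1,825,000 ≥ $1,800,000 → met
8. errors-and-omissions renewal 47 days ago vs limit 60 → met
9. advertising compliance review 508 days ago vs limit 540 → met
10. condition 'holds client earnest money' holds; trust-account reconciliation 90 days ago vs limit 120 → met
Not met: 3, 5, 6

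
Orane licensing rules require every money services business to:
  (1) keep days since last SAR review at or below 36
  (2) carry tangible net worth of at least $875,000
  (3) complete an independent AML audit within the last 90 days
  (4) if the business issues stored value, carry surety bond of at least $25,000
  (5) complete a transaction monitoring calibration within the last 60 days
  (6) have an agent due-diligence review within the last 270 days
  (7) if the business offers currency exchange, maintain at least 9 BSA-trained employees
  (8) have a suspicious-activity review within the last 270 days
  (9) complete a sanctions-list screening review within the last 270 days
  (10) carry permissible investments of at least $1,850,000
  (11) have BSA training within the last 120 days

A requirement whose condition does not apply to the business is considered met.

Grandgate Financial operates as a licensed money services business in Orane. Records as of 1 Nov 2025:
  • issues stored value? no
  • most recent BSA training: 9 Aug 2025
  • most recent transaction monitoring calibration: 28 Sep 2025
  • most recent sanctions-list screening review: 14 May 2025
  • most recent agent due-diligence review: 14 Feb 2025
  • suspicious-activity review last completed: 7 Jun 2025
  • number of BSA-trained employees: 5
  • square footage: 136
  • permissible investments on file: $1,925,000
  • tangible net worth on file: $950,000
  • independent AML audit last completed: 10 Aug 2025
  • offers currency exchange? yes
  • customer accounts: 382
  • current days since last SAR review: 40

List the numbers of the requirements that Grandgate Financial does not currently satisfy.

1. days since last SAR review 40 > 36 → not met
2. tangible net worth $950,000 ≥ $875,000 → met
3. independent AML audit 83 days ago vs limit 90 → met
4. condition 'issues stored value' does not hold → requirement n/a → met
5. transaction monitoring calibration 34 days ago vs limit 60 → met
6. agent due-diligence review 260 days ago vs limit 270 → met
7. condition 'offers currency exchange' holds; BSA-trained employees 5 < 9 → not met
8. suspicious-activity review 147 days ago vs limit 270 → met
9. sanctions-list screening review 171 days ago vs limit 270 → met
10. permissible investments $1,925,000 ≥ $1,850,000 → met
11. BSA training 84 days ago vs limit 120 → met
Not met: 1, 7

1, 7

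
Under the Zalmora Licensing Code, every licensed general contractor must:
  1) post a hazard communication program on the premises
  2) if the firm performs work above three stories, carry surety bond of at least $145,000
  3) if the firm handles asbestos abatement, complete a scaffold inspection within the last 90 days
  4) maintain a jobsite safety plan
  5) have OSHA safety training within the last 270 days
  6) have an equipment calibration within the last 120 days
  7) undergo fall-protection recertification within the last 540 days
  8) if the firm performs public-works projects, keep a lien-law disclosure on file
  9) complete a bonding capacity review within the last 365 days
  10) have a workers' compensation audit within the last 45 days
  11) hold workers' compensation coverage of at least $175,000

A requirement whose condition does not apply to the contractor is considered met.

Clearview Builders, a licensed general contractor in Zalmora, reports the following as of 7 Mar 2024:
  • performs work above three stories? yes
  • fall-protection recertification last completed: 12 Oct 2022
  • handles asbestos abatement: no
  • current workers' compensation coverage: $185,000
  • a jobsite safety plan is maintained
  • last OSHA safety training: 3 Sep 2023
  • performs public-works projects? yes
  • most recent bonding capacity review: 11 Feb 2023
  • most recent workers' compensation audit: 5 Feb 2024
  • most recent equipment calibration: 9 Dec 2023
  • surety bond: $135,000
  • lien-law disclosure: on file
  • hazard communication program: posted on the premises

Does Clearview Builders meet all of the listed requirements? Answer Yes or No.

1. hazard communication program present → met
2. condition 'performs work above three stories' holds; surety bond $135,000 < $145,000 → not met
3. condition 'handles asbestos abatement' does not hold → requirement n/a → met
4. jobsite safety plan present → met
5. OSHA safety training 186 days ago vs limit 270 → met
6. equipment calibration 89 days ago vs limit 120 → met
7. fall-protection recertification 512 days ago vs limit 540 → met
8. condition 'performs public-works projects' holds; lien-law disclosure present → met
9. bonding capacity review 390 days ago vs limit 365 → not met
10. workers' compensation audit 31 days ago vs limit 45 → met
11. workers' compensation coverage $185,000 ≥ $175,000 → met
Not met: 2, 9

No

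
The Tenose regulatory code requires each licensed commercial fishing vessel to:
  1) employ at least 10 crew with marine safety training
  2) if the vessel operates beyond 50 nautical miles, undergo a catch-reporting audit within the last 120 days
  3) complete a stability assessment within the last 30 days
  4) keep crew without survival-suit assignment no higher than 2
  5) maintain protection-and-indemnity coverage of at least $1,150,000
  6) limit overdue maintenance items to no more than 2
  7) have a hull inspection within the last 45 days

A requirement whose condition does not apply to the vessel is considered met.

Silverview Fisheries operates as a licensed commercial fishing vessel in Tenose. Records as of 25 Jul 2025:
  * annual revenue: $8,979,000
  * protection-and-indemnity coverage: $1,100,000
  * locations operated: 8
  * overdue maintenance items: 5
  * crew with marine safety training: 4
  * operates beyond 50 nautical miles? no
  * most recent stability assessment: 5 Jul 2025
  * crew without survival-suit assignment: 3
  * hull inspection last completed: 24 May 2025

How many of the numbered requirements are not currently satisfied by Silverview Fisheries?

5

1. crew with marine safety training 4 < 10 → not met
2. condition 'operates beyond 50 nautical miles' does not hold → requirement n/a → met
3. stability assessment 20 days ago vs limit 30 → met
4. crew without survival-suit assignment 3 > 2 → not met
5. protection-and-indemnity coverage $1,100,000 < $1,150,000 → not met
6. overdue maintenance items 5 > 2 → not met
7. hull inspection 62 days ago vs limit 45 → not met
Not met: 5 of 7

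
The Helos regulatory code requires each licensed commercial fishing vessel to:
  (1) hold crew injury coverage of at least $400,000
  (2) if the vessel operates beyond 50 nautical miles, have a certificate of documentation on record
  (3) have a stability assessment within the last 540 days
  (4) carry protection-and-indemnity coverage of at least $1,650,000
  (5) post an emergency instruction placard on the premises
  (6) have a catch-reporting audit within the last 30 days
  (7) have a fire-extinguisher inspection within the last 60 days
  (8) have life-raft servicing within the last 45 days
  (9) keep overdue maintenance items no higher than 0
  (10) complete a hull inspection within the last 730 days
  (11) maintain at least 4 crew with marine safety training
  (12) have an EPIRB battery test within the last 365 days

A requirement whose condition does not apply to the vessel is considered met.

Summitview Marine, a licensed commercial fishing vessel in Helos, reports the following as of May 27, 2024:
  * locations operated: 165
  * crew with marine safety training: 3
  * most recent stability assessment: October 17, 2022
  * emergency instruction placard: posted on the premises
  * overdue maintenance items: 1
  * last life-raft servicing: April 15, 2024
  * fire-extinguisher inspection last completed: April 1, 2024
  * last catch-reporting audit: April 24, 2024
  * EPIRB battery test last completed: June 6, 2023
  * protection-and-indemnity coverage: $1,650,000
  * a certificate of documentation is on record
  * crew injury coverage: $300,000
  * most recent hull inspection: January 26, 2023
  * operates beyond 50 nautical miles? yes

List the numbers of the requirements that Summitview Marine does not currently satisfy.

1, 3, 6, 9, 11

1. crew injury coverage $300,000 < $400,000 → not met
2. condition 'operates beyond 50 nautical miles' holds; certificate of documentation present → met
3. stability assessment 588 days ago vs limit 540 → not met
4. protection-and-indemnity coverage $1,650,000 ≥ $1,650,000 → met
5. emergency instruction placard present → met
6. catch-reporting audit 33 days ago vs limit 30 → not met
7. fire-extinguisher inspection 56 days ago vs limit 60 → met
8. life-raft servicing 42 days ago vs limit 45 → met
9. overdue maintenance items 1 > 0 → not met
10. hull inspection 487 days ago vs limit 730 → met
11. crew with marine safety training 3 < 4 → not met
12. EPIRB battery test 356 days ago vs limit 365 → met
Not met: 1, 3, 6, 9, 11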